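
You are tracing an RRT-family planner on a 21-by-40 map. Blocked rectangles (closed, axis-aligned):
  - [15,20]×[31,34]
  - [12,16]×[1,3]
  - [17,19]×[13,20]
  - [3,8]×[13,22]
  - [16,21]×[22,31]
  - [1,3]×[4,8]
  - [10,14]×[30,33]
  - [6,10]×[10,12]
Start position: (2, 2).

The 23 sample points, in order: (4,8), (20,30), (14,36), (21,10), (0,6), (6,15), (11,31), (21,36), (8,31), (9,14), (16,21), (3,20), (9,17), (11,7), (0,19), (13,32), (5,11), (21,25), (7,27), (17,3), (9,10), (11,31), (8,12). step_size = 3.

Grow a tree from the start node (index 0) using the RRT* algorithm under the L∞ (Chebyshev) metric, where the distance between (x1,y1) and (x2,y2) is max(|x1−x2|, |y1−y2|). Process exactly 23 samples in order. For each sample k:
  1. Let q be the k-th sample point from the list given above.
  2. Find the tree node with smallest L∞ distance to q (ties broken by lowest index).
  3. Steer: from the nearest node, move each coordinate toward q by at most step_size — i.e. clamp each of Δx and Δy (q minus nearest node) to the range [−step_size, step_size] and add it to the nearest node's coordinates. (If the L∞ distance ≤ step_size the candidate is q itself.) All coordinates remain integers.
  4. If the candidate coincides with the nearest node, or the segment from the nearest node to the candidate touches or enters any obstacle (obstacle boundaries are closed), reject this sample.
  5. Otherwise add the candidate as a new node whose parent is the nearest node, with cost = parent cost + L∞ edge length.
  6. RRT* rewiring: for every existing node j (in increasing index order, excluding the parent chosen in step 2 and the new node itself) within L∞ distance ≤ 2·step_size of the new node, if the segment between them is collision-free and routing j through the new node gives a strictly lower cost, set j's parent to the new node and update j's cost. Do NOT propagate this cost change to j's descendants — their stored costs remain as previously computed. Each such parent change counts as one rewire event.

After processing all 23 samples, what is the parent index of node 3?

1. q=(4,8) nearest=0 d=6 new=(4,5) → add node 1 parent=0 cost=3
2. q=(20,30) nearest=1 d=25 new=(7,8) → add node 2 parent=1 cost=6
3. q=(14,36) nearest=2 d=28 new=(10,11) → blocked by [6,10]×[10,12], reject
4. q=(21,10) nearest=2 d=14 new=(10,10) → blocked by [6,10]×[10,12], reject
5. q=(0,6) nearest=0 d=4 new=(0,5) → add node 3 parent=0 cost=3
6. q=(6,15) nearest=2 d=7 new=(6,11) → blocked by [6,10]×[10,12], reject
7. q=(11,31) nearest=2 d=23 new=(10,11) → blocked by [6,10]×[10,12], reject
8. q=(21,36) nearest=2 d=28 new=(10,11) → blocked by [6,10]×[10,12], reject
9. q=(8,31) nearest=2 d=23 new=(8,11) → blocked by [6,10]×[10,12], reject
10. q=(9,14) nearest=2 d=6 new=(9,11) → blocked by [6,10]×[10,12], reject
11. q=(16,21) nearest=2 d=13 new=(10,11) → blocked by [6,10]×[10,12], reject
12. q=(3,20) nearest=2 d=12 new=(4,11) → add node 4 parent=2 cost=9
13. q=(9,17) nearest=4 d=6 new=(7,14) → blocked by [3,8]×[13,22], reject
14. q=(11,7) nearest=2 d=4 new=(10,7) → add node 5 parent=2 cost=9
15. q=(0,19) nearest=4 d=8 new=(1,14) → add node 6 parent=4 cost=12
16. q=(13,32) nearest=6 d=18 new=(4,17) → blocked by [3,8]×[13,22], reject
17. q=(5,11) nearest=4 d=1 new=(5,11) → add node 7 parent=4 cost=10
18. q=(21,25) nearest=7 d=16 new=(8,14) → blocked by [3,8]×[13,22], reject
19. q=(7,27) nearest=6 d=13 new=(4,17) → blocked by [3,8]×[13,22], reject
20. q=(17,3) nearest=5 d=7 new=(13,4) → add node 8 parent=5 cost=12
21. q=(9,10) nearest=2 d=2 new=(9,10) → blocked by [6,10]×[10,12], reject
22. q=(11,31) nearest=6 d=17 new=(4,17) → blocked by [3,8]×[13,22], reject
23. q=(8,12) nearest=7 d=3 new=(8,12) → blocked by [6,10]×[10,12], reject

Parent of node 3: 0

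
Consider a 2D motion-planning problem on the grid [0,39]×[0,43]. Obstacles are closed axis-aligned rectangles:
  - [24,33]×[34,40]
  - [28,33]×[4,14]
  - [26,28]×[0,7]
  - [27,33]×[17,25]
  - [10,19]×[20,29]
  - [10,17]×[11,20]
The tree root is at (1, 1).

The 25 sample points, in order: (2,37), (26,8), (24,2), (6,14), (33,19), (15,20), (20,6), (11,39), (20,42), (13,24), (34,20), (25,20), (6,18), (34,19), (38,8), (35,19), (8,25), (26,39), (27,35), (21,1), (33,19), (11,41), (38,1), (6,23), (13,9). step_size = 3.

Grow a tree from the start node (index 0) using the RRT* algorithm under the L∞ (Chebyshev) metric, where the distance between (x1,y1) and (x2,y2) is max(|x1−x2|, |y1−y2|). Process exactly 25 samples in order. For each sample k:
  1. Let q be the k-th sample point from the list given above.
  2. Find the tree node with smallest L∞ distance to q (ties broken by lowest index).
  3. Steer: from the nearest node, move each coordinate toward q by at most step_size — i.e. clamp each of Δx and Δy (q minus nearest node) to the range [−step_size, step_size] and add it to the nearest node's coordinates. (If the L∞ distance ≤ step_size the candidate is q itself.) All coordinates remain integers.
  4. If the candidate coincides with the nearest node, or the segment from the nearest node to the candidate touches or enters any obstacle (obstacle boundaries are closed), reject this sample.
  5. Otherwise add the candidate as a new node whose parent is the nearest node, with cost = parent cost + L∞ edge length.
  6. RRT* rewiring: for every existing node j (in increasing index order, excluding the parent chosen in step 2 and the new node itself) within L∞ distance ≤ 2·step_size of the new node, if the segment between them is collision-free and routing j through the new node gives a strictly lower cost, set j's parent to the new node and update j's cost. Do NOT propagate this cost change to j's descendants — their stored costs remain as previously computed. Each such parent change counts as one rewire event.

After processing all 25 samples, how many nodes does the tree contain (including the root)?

1. q=(2,37) nearest=0 d=36 new=(2,4) → add node 1 parent=0 cost=3
2. q=(26,8) nearest=1 d=24 new=(5,7) → add node 2 parent=1 cost=6
3. q=(24,2) nearest=2 d=19 new=(8,4) → add node 3 parent=2 cost=9
4. q=(6,14) nearest=2 d=7 new=(6,10) → add node 4 parent=2 cost=9
5. q=(33,19) nearest=3 d=25 new=(11,7) → add node 5 parent=3 cost=12
6. q=(15,20) nearest=4 d=10 new=(9,13) → add node 6 parent=4 cost=12
7. q=(20,6) nearest=5 d=9 new=(14,6) → add node 7 parent=5 cost=15
8. q=(11,39) nearest=6 d=26 new=(11,16) → blocked by [10,17]×[11,20], reject
9. q=(20,42) nearest=6 d=29 new=(12,16) → blocked by [10,17]×[11,20], reject
10. q=(13,24) nearest=6 d=11 new=(12,16) → blocked by [10,17]×[11,20], reject
11. q=(34,20) nearest=7 d=20 new=(17,9) → add node 8 parent=7 cost=18
12. q=(25,20) nearest=8 d=11 new=(20,12) → add node 9 parent=8 cost=21
13. q=(6,18) nearest=6 d=5 new=(6,16) → add node 10 parent=6 cost=15
14. q=(34,19) nearest=9 d=14 new=(23,15) → add node 11 parent=9 cost=24
15. q=(38,8) nearest=11 d=15 new=(26,12) → add node 12 parent=11 cost=27
16. q=(35,19) nearest=12 d=9 new=(29,15) → blocked by [28,33]×[4,14], reject
17. q=(8,25) nearest=10 d=9 new=(8,19) → add node 13 parent=10 cost=18
18. q=(26,39) nearest=13 d=20 new=(11,22) → blocked by [10,19]×[20,29], reject
19. q=(27,35) nearest=13 d=19 new=(11,22) → blocked by [10,19]×[20,29], reject
20. q=(21,1) nearest=7 d=7 new=(17,3) → add node 14 parent=7 cost=18
21. q=(33,19) nearest=12 d=7 new=(29,15) → blocked by [28,33]×[4,14], reject
22. q=(11,41) nearest=13 d=22 new=(11,22) → blocked by [10,19]×[20,29], reject
23. q=(38,1) nearest=12 d=12 new=(29,9) → blocked by [28,33]×[4,14], reject
24. q=(6,23) nearest=13 d=4 new=(6,22) → add node 15 parent=13 cost=21
25. q=(13,9) nearest=5 d=2 new=(13,9) → add node 16 parent=5 cost=14

Node count: 17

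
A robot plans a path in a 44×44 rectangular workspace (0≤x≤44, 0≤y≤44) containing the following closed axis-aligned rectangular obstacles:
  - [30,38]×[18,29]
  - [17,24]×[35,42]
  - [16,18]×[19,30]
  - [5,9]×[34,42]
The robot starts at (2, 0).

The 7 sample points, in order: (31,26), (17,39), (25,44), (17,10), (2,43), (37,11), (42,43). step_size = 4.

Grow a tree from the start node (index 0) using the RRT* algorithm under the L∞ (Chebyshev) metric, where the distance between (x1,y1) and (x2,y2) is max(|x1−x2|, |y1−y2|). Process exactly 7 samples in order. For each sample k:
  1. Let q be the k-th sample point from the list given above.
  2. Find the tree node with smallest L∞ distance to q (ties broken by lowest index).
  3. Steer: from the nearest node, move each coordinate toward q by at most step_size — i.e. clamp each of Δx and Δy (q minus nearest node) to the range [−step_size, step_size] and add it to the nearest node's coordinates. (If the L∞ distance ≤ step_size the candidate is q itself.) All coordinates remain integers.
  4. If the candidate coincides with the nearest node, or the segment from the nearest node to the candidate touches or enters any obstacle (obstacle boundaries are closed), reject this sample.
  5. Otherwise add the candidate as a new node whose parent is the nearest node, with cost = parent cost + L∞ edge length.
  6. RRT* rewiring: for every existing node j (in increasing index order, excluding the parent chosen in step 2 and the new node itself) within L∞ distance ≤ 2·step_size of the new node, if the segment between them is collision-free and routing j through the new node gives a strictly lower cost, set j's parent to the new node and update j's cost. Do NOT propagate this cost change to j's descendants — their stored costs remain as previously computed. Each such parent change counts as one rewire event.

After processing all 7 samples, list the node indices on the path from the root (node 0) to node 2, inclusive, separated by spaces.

1. q=(31,26) nearest=0 d=29 new=(6,4) → add node 1 parent=0 cost=4
2. q=(17,39) nearest=1 d=35 new=(10,8) → add node 2 parent=1 cost=8
3. q=(25,44) nearest=2 d=36 new=(14,12) → add node 3 parent=2 cost=12
4. q=(17,10) nearest=3 d=3 new=(17,10) → add node 4 parent=3 cost=15
5. q=(2,43) nearest=3 d=31 new=(10,16) → add node 5 parent=3 cost=16
6. q=(37,11) nearest=4 d=20 new=(21,11) → add node 6 parent=4 cost=19
7. q=(42,43) nearest=3 d=31 new=(18,16) → add node 7 parent=3 cost=16

Path: 0 1 2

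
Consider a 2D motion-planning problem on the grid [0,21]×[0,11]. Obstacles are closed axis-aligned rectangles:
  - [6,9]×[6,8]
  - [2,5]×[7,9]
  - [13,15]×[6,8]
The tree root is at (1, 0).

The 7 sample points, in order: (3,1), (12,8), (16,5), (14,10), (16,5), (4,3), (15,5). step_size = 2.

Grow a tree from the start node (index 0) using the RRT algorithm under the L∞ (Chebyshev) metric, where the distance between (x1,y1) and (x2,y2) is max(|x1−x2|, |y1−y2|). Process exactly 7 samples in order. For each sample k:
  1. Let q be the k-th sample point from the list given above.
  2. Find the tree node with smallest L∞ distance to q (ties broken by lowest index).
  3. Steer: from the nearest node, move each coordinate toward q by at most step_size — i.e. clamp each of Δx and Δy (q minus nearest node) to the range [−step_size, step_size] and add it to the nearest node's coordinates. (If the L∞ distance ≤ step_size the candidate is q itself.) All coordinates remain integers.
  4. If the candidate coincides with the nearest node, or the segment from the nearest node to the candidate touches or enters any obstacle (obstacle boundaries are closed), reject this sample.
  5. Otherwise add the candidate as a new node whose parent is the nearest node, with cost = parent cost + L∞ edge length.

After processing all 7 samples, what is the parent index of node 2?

Parent of node 2: 1

1. q=(3,1) nearest=0 d=2 new=(3,1) → add node 1 parent=0 cost=2
2. q=(12,8) nearest=1 d=9 new=(5,3) → add node 2 parent=1 cost=4
3. q=(16,5) nearest=2 d=11 new=(7,5) → add node 3 parent=2 cost=6
4. q=(14,10) nearest=3 d=7 new=(9,7) → blocked by [6,9]×[6,8], reject
5. q=(16,5) nearest=3 d=9 new=(9,5) → add node 4 parent=3 cost=8
6. q=(4,3) nearest=2 d=1 new=(4,3) → add node 5 parent=2 cost=5
7. q=(15,5) nearest=4 d=6 new=(11,5) → add node 6 parent=4 cost=10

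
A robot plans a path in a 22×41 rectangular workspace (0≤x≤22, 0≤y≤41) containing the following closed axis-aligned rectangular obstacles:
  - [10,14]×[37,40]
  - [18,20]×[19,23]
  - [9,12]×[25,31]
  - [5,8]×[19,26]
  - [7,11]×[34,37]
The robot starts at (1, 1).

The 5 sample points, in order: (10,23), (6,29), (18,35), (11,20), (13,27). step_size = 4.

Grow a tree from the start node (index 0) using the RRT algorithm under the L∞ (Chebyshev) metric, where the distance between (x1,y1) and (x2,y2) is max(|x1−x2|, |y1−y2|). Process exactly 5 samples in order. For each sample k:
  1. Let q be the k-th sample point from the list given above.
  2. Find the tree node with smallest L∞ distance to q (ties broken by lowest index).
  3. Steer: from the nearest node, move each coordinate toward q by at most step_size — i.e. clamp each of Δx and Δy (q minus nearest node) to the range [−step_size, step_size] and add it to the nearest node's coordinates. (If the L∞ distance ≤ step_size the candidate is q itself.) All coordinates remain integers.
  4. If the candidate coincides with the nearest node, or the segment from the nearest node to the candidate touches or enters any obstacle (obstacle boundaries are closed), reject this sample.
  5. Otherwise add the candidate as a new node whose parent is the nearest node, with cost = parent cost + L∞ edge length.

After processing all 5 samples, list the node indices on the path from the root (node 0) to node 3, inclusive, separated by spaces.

1. q=(10,23) nearest=0 d=22 new=(5,5) → add node 1 parent=0 cost=4
2. q=(6,29) nearest=1 d=24 new=(6,9) → add node 2 parent=1 cost=8
3. q=(18,35) nearest=2 d=26 new=(10,13) → add node 3 parent=2 cost=12
4. q=(11,20) nearest=3 d=7 new=(11,17) → add node 4 parent=3 cost=16
5. q=(13,27) nearest=4 d=10 new=(13,21) → add node 5 parent=4 cost=20

Path: 0 1 2 3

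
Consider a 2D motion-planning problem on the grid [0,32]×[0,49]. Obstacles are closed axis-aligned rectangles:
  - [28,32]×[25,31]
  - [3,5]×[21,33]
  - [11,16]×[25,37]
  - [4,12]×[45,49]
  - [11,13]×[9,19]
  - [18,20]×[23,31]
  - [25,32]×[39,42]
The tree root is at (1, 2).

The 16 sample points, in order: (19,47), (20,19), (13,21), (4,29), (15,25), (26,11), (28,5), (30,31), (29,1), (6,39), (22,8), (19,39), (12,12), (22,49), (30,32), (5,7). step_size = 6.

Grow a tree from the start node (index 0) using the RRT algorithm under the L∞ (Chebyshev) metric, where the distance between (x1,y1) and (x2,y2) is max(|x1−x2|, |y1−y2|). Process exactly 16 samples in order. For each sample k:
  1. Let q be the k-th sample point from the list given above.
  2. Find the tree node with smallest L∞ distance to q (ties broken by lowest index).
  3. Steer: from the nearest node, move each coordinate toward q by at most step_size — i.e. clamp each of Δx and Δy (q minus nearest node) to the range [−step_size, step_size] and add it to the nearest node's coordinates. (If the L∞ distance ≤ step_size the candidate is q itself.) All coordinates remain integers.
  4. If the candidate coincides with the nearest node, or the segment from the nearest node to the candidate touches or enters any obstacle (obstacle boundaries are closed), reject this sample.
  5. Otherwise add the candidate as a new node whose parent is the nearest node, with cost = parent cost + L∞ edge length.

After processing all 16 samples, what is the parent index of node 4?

Parent of node 4: 3

1. q=(19,47) nearest=0 d=45 new=(7,8) → add node 1 parent=0 cost=6
2. q=(20,19) nearest=1 d=13 new=(13,14) → blocked by [11,13]×[9,19], reject
3. q=(13,21) nearest=1 d=13 new=(13,14) → blocked by [11,13]×[9,19], reject
4. q=(4,29) nearest=1 d=21 new=(4,14) → add node 2 parent=1 cost=12
5. q=(15,25) nearest=2 d=11 new=(10,20) → add node 3 parent=2 cost=18
6. q=(26,11) nearest=3 d=16 new=(16,14) → blocked by [11,13]×[9,19], reject
7. q=(28,5) nearest=3 d=18 new=(16,14) → blocked by [11,13]×[9,19], reject
8. q=(30,31) nearest=3 d=20 new=(16,26) → blocked by [11,16]×[25,37], reject
9. q=(29,1) nearest=3 d=19 new=(16,14) → blocked by [11,13]×[9,19], reject
10. q=(6,39) nearest=3 d=19 new=(6,26) → add node 4 parent=3 cost=24
11. q=(22,8) nearest=3 d=12 new=(16,14) → blocked by [11,13]×[9,19], reject
12. q=(19,39) nearest=4 d=13 new=(12,32) → blocked by [11,16]×[25,37], reject
13. q=(12,12) nearest=1 d=5 new=(12,12) → blocked by [11,13]×[9,19], reject
14. q=(22,49) nearest=4 d=23 new=(12,32) → blocked by [11,16]×[25,37], reject
15. q=(30,32) nearest=3 d=20 new=(16,26) → blocked by [11,16]×[25,37], reject
16. q=(5,7) nearest=1 d=2 new=(5,7) → add node 5 parent=1 cost=8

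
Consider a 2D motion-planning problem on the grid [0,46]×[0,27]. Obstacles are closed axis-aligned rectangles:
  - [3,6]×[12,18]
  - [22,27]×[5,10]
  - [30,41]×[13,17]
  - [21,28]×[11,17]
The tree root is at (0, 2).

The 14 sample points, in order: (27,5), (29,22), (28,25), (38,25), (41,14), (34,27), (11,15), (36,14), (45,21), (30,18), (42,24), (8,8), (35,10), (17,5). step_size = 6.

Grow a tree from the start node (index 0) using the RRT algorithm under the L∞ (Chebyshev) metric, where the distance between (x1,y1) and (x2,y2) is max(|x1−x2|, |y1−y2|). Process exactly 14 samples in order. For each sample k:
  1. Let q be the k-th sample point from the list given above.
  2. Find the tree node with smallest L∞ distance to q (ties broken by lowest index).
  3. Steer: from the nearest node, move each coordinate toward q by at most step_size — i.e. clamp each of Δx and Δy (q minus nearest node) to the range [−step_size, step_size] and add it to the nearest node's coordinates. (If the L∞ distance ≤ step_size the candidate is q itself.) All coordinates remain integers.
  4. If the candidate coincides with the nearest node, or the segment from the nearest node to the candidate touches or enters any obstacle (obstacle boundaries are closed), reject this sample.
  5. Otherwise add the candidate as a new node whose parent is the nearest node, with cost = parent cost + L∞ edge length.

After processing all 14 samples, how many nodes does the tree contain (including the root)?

1. q=(27,5) nearest=0 d=27 new=(6,5) → add node 1 parent=0 cost=6
2. q=(29,22) nearest=1 d=23 new=(12,11) → add node 2 parent=1 cost=12
3. q=(28,25) nearest=2 d=16 new=(18,17) → add node 3 parent=2 cost=18
4. q=(38,25) nearest=3 d=20 new=(24,23) → add node 4 parent=3 cost=24
5. q=(41,14) nearest=4 d=17 new=(30,17) → blocked by [30,41]×[13,17], reject
6. q=(34,27) nearest=4 d=10 new=(30,27) → add node 5 parent=4 cost=30
7. q=(11,15) nearest=2 d=4 new=(11,15) → add node 6 parent=2 cost=16
8. q=(36,14) nearest=4 d=12 new=(30,17) → blocked by [30,41]×[13,17], reject
9. q=(45,21) nearest=5 d=15 new=(36,21) → add node 7 parent=5 cost=36
10. q=(30,18) nearest=4 d=6 new=(30,18) → add node 8 parent=4 cost=30
11. q=(42,24) nearest=7 d=6 new=(42,24) → add node 9 parent=7 cost=42
12. q=(8,8) nearest=1 d=3 new=(8,8) → add node 10 parent=1 cost=9
13. q=(35,10) nearest=8 d=8 new=(35,12) → blocked by [30,41]×[13,17], reject
14. q=(17,5) nearest=2 d=6 new=(17,5) → add node 11 parent=2 cost=18

Node count: 12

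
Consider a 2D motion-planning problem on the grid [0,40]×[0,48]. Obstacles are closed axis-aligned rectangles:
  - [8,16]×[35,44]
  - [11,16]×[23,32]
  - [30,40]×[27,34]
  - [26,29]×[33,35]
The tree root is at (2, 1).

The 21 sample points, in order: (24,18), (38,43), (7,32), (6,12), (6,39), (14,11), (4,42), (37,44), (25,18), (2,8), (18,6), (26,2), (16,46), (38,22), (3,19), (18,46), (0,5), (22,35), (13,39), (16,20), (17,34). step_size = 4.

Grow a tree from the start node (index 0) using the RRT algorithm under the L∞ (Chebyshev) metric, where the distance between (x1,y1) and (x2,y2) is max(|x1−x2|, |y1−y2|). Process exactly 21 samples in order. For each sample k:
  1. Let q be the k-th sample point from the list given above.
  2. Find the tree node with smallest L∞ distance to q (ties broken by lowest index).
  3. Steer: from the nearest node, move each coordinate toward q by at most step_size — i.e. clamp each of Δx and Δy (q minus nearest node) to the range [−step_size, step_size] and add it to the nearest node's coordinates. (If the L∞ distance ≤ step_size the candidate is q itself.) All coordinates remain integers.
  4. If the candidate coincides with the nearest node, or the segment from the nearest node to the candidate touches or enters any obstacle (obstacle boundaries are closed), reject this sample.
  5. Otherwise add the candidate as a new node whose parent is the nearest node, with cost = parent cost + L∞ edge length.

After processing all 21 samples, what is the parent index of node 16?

Parent of node 16: 10

1. q=(24,18) nearest=0 d=22 new=(6,5) → add node 1 parent=0 cost=4
2. q=(38,43) nearest=1 d=38 new=(10,9) → add node 2 parent=1 cost=8
3. q=(7,32) nearest=2 d=23 new=(7,13) → add node 3 parent=2 cost=12
4. q=(6,12) nearest=3 d=1 new=(6,12) → add node 4 parent=3 cost=13
5. q=(6,39) nearest=3 d=26 new=(6,17) → add node 5 parent=3 cost=16
6. q=(14,11) nearest=2 d=4 new=(14,11) → add node 6 parent=2 cost=12
7. q=(4,42) nearest=5 d=25 new=(4,21) → add node 7 parent=5 cost=20
8. q=(37,44) nearest=3 d=31 new=(11,17) → add node 8 parent=3 cost=16
9. q=(25,18) nearest=6 d=11 new=(18,15) → add node 9 parent=6 cost=16
10. q=(2,8) nearest=1 d=4 new=(2,8) → add node 10 parent=1 cost=8
11. q=(18,6) nearest=6 d=5 new=(18,7) → add node 11 parent=6 cost=16
12. q=(26,2) nearest=11 d=8 new=(22,3) → add node 12 parent=11 cost=20
13. q=(16,46) nearest=7 d=25 new=(8,25) → add node 13 parent=7 cost=24
14. q=(38,22) nearest=12 d=19 new=(26,7) → add node 14 parent=12 cost=24
15. q=(3,19) nearest=7 d=2 new=(3,19) → add node 15 parent=7 cost=22
16. q=(18,46) nearest=13 d=21 new=(12,29) → blocked by [11,16]×[23,32], reject
17. q=(0,5) nearest=10 d=3 new=(0,5) → add node 16 parent=10 cost=11
18. q=(22,35) nearest=13 d=14 new=(12,29) → blocked by [11,16]×[23,32], reject
19. q=(13,39) nearest=13 d=14 new=(12,29) → blocked by [11,16]×[23,32], reject
20. q=(16,20) nearest=8 d=5 new=(15,20) → add node 17 parent=8 cost=20
21. q=(17,34) nearest=13 d=9 new=(12,29) → blocked by [11,16]×[23,32], reject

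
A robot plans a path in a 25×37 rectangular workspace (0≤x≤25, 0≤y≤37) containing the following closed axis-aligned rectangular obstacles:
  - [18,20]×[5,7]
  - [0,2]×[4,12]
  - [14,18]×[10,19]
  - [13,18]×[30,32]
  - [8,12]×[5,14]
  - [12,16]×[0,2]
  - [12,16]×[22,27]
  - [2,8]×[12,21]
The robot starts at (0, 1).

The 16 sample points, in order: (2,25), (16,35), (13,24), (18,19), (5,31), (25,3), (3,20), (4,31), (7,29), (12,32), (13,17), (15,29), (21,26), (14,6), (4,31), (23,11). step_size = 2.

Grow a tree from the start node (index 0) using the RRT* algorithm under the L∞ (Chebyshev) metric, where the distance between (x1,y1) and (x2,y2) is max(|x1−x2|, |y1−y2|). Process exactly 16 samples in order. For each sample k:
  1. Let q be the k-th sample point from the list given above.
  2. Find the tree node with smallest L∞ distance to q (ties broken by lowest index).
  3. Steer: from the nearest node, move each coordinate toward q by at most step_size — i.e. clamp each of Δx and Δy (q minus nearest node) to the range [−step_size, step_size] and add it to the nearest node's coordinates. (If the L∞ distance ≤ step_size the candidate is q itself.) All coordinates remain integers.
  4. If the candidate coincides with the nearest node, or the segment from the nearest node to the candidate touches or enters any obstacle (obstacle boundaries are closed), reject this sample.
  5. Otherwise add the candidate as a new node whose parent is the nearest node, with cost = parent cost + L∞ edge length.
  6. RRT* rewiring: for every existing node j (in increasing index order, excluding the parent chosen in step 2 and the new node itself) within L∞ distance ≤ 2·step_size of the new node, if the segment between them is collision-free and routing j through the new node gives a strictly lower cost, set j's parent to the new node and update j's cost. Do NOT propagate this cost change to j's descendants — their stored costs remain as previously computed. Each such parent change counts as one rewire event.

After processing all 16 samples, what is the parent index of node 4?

Parent of node 4: 3

1. q=(2,25) nearest=0 d=24 new=(2,3) → add node 1 parent=0 cost=2
2. q=(16,35) nearest=1 d=32 new=(4,5) → add node 2 parent=1 cost=4
3. q=(13,24) nearest=2 d=19 new=(6,7) → add node 3 parent=2 cost=6
4. q=(18,19) nearest=3 d=12 new=(8,9) → blocked by [8,12]×[5,14], reject
5. q=(5,31) nearest=3 d=24 new=(5,9) → add node 4 parent=3 cost=8
6. q=(25,3) nearest=3 d=19 new=(8,5) → blocked by [8,12]×[5,14], reject
7. q=(3,20) nearest=4 d=11 new=(3,11) → add node 5 parent=4 cost=10
8. q=(4,31) nearest=5 d=20 new=(4,13) → blocked by [2,8]×[12,21], reject
9. q=(7,29) nearest=5 d=18 new=(5,13) → blocked by [2,8]×[12,21], reject
10. q=(12,32) nearest=5 d=21 new=(5,13) → blocked by [2,8]×[12,21], reject
11. q=(13,17) nearest=4 d=8 new=(7,11) → add node 6 parent=4 cost=10
12. q=(15,29) nearest=5 d=18 new=(5,13) → blocked by [2,8]×[12,21], reject
13. q=(21,26) nearest=6 d=15 new=(9,13) → blocked by [8,12]×[5,14], reject
14. q=(14,6) nearest=6 d=7 new=(9,9) → blocked by [8,12]×[5,14], reject
15. q=(4,31) nearest=5 d=20 new=(4,13) → blocked by [2,8]×[12,21], reject
16. q=(23,11) nearest=6 d=16 new=(9,11) → blocked by [8,12]×[5,14], reject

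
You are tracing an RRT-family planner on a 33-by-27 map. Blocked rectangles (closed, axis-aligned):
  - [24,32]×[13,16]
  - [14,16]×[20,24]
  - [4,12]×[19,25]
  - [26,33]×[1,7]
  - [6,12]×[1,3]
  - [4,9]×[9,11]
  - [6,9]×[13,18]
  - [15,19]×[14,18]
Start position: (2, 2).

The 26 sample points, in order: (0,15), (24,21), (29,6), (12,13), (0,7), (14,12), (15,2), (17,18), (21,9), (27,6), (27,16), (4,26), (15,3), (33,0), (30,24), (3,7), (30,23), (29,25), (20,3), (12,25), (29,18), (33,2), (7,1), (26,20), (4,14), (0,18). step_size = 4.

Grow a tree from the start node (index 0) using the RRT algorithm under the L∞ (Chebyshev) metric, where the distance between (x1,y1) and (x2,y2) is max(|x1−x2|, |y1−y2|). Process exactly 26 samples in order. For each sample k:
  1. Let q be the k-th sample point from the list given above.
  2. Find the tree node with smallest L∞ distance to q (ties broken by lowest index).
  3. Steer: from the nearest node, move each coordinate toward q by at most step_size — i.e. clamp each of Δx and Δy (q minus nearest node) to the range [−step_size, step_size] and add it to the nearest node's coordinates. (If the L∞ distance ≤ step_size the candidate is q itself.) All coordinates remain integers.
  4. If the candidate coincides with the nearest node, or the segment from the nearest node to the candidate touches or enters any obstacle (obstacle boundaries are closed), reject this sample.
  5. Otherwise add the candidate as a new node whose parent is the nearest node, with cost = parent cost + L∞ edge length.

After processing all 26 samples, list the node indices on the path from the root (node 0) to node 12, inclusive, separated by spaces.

Path: 0 1 12

1. q=(0,15) nearest=0 d=13 new=(0,6) → add node 1 parent=0 cost=4
2. q=(24,21) nearest=0 d=22 new=(6,6) → add node 2 parent=0 cost=4
3. q=(29,6) nearest=2 d=23 new=(10,6) → add node 3 parent=2 cost=8
4. q=(12,13) nearest=2 d=7 new=(10,10) → blocked by [4,9]×[9,11], reject
5. q=(0,7) nearest=1 d=1 new=(0,7) → add node 4 parent=1 cost=5
6. q=(14,12) nearest=3 d=6 new=(14,10) → add node 5 parent=3 cost=12
7. q=(15,2) nearest=3 d=5 new=(14,2) → add node 6 parent=3 cost=12
8. q=(17,18) nearest=5 d=8 new=(17,14) → blocked by [15,19]×[14,18], reject
9. q=(21,9) nearest=5 d=7 new=(18,9) → add node 7 parent=5 cost=16
10. q=(27,6) nearest=7 d=9 new=(22,6) → add node 8 parent=7 cost=20
11. q=(27,16) nearest=7 d=9 new=(22,13) → add node 9 parent=7 cost=20
12. q=(4,26) nearest=5 d=16 new=(10,14) → add node 10 parent=5 cost=16
13. q=(15,3) nearest=6 d=1 new=(15,3) → add node 11 parent=6 cost=13
14. q=(33,0) nearest=8 d=11 new=(26,2) → blocked by [26,33]×[1,7], reject
15. q=(30,24) nearest=9 d=11 new=(26,17) → blocked by [24,32]×[13,16], reject
16. q=(3,7) nearest=1 d=3 new=(3,7) → add node 12 parent=1 cost=7
17. q=(30,23) nearest=9 d=10 new=(26,17) → blocked by [24,32]×[13,16], reject
18. q=(29,25) nearest=9 d=12 new=(26,17) → blocked by [24,32]×[13,16], reject
19. q=(20,3) nearest=8 d=3 new=(20,3) → add node 13 parent=8 cost=23
20. q=(12,25) nearest=10 d=11 new=(12,18) → add node 14 parent=10 cost=20
21. q=(29,18) nearest=9 d=7 new=(26,17) → blocked by [24,32]×[13,16], reject
22. q=(33,2) nearest=8 d=11 new=(26,2) → blocked by [26,33]×[1,7], reject
23. q=(7,1) nearest=0 d=5 new=(6,1) → blocked by [6,12]×[1,3], reject
24. q=(26,20) nearest=9 d=7 new=(26,17) → blocked by [24,32]×[13,16], reject
25. q=(4,14) nearest=10 d=6 new=(6,14) → blocked by [6,9]×[13,18], reject
26. q=(0,18) nearest=10 d=10 new=(6,18) → blocked by [6,9]×[13,18], reject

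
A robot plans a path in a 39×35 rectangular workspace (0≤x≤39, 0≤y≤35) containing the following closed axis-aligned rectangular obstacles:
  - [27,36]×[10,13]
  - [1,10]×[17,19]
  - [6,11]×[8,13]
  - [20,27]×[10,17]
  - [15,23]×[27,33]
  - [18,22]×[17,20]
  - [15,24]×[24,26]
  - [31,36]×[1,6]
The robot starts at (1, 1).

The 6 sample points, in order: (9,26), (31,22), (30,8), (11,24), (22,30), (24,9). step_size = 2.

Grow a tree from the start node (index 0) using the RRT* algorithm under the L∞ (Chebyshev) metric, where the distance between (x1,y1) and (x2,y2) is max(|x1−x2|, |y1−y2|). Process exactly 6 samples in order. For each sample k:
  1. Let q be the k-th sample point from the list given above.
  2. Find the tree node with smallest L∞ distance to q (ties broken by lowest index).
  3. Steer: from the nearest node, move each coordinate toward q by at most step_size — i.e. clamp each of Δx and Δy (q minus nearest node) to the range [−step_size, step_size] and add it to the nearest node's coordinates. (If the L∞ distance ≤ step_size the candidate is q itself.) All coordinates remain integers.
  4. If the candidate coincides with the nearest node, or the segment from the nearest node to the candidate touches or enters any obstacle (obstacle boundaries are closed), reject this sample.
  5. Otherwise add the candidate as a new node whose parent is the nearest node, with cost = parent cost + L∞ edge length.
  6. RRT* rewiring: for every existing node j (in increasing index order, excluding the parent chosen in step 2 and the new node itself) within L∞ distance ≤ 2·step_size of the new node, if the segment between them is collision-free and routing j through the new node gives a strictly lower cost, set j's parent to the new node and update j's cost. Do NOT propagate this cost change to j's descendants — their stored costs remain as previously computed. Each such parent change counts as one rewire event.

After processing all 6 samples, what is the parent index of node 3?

1. q=(9,26) nearest=0 d=25 new=(3,3) → add node 1 parent=0 cost=2
2. q=(31,22) nearest=1 d=28 new=(5,5) → add node 2 parent=1 cost=4
3. q=(30,8) nearest=2 d=25 new=(7,7) → add node 3 parent=2 cost=6
4. q=(11,24) nearest=3 d=17 new=(9,9) → blocked by [6,11]×[8,13], reject
5. q=(22,30) nearest=3 d=23 new=(9,9) → blocked by [6,11]×[8,13], reject
6. q=(24,9) nearest=3 d=17 new=(9,9) → blocked by [6,11]×[8,13], reject

Parent of node 3: 2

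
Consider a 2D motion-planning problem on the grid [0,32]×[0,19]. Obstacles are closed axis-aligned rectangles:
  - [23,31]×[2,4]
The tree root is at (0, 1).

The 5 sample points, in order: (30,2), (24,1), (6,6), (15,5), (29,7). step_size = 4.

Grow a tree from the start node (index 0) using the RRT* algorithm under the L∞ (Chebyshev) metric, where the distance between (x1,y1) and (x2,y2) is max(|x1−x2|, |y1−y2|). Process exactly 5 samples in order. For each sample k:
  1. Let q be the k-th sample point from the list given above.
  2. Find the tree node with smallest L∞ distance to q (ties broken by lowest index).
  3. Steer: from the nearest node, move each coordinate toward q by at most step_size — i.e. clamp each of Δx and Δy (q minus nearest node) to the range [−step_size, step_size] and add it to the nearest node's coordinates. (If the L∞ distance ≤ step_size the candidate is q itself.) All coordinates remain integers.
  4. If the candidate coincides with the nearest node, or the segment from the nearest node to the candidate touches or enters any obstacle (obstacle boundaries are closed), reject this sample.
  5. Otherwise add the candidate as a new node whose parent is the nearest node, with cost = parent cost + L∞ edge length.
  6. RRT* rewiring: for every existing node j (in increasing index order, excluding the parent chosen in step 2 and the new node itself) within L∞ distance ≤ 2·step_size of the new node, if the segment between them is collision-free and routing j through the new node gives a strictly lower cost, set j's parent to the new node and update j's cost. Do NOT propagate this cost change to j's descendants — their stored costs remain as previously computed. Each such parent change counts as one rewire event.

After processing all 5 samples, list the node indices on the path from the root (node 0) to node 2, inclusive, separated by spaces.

1. q=(30,2) nearest=0 d=30 new=(4,2) → add node 1 parent=0 cost=4
2. q=(24,1) nearest=1 d=20 new=(8,1) → add node 2 parent=1 cost=8
3. q=(6,6) nearest=1 d=4 new=(6,6) → add node 3 parent=1 cost=8
4. q=(15,5) nearest=2 d=7 new=(12,5) → add node 4 parent=2 cost=12
5. q=(29,7) nearest=4 d=17 new=(16,7) → add node 5 parent=4 cost=16

Path: 0 1 2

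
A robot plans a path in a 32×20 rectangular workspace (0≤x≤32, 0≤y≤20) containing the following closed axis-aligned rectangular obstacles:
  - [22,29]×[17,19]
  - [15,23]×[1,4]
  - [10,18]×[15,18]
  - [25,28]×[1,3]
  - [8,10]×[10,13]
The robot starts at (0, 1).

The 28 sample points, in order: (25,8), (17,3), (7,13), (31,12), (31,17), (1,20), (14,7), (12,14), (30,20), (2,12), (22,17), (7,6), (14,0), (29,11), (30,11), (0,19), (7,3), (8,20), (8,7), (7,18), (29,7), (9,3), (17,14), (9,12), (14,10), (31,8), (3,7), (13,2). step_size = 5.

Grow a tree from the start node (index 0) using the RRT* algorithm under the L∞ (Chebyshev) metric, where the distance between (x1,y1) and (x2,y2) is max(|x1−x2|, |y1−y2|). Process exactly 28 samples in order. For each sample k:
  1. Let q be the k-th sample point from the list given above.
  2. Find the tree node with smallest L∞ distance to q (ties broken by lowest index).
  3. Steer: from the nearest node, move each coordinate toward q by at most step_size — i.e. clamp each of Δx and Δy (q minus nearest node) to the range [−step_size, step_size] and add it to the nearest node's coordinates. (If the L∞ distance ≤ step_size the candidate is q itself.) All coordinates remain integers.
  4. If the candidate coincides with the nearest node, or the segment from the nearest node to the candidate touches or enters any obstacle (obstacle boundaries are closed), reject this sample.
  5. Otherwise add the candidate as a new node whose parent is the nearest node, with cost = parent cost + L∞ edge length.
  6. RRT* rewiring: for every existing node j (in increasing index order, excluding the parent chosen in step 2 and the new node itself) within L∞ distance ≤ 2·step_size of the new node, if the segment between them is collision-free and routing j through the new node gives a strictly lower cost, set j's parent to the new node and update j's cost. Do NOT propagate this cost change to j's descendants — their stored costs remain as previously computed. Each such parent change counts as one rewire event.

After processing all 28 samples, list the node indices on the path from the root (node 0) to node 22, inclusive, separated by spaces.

1. q=(25,8) nearest=0 d=25 new=(5,6) → add node 1 parent=0 cost=5
2. q=(17,3) nearest=1 d=12 new=(10,3) → add node 2 parent=1 cost=10
3. q=(7,13) nearest=1 d=7 new=(7,11) → add node 3 parent=1 cost=10
4. q=(31,12) nearest=2 d=21 new=(15,8) → add node 4 parent=2 cost=15
5. q=(31,17) nearest=4 d=16 new=(20,13) → add node 5 parent=4 cost=20
6. q=(1,20) nearest=3 d=9 new=(2,16) → add node 6 parent=3 cost=15
7. q=(14,7) nearest=4 d=1 new=(14,7) → add node 7 parent=4 cost=16
8. q=(12,14) nearest=3 d=5 new=(12,14) → blocked by [8,10]×[10,13], reject
9. q=(30,20) nearest=5 d=10 new=(25,18) → blocked by [22,29]×[17,19], reject
10. q=(2,12) nearest=6 d=4 new=(2,12) → add node 8 parent=6 cost=19
11. q=(22,17) nearest=5 d=4 new=(22,17) → blocked by [22,29]×[17,19], reject
12. q=(7,6) nearest=1 d=2 new=(7,6) → add node 9 parent=1 cost=7; rewire 7→9 (14<16); rewire 8→9 (13<19)
13. q=(14,0) nearest=2 d=4 new=(14,0) → add node 10 parent=2 cost=14
14. q=(29,11) nearest=5 d=9 new=(25,11) → add node 11 parent=5 cost=25
15. q=(30,11) nearest=11 d=5 new=(30,11) → add node 12 parent=11 cost=30
16. q=(0,19) nearest=6 d=3 new=(0,19) → add node 13 parent=6 cost=18
17. q=(7,3) nearest=1 d=3 new=(7,3) → add node 14 parent=1 cost=8
18. q=(8,20) nearest=6 d=6 new=(7,20) → add node 15 parent=6 cost=20
19. q=(8,7) nearest=9 d=1 new=(8,7) → add node 16 parent=9 cost=8
20. q=(7,18) nearest=15 d=2 new=(7,18) → add node 17 parent=15 cost=22
21. q=(29,7) nearest=11 d=4 new=(29,7) → add node 18 parent=11 cost=29
22. q=(9,3) nearest=2 d=1 new=(9,3) → add node 19 parent=2 cost=11
23. q=(17,14) nearest=5 d=3 new=(17,14) → add node 20 parent=5 cost=23
24. q=(9,12) nearest=3 d=2 new=(9,12) → blocked by [8,10]×[10,13], reject
25. q=(14,10) nearest=4 d=2 new=(14,10) → add node 21 parent=4 cost=17; rewire 20→21 (21<23)
26. q=(31,8) nearest=18 d=2 new=(31,8) → add node 22 parent=18 cost=31
27. q=(3,7) nearest=1 d=2 new=(3,7) → add node 23 parent=1 cost=7; rewire 8→23 (12<13)
28. q=(13,2) nearest=10 d=2 new=(13,2) → add node 24 parent=10 cost=16

Path: 0 1 2 4 5 11 18 22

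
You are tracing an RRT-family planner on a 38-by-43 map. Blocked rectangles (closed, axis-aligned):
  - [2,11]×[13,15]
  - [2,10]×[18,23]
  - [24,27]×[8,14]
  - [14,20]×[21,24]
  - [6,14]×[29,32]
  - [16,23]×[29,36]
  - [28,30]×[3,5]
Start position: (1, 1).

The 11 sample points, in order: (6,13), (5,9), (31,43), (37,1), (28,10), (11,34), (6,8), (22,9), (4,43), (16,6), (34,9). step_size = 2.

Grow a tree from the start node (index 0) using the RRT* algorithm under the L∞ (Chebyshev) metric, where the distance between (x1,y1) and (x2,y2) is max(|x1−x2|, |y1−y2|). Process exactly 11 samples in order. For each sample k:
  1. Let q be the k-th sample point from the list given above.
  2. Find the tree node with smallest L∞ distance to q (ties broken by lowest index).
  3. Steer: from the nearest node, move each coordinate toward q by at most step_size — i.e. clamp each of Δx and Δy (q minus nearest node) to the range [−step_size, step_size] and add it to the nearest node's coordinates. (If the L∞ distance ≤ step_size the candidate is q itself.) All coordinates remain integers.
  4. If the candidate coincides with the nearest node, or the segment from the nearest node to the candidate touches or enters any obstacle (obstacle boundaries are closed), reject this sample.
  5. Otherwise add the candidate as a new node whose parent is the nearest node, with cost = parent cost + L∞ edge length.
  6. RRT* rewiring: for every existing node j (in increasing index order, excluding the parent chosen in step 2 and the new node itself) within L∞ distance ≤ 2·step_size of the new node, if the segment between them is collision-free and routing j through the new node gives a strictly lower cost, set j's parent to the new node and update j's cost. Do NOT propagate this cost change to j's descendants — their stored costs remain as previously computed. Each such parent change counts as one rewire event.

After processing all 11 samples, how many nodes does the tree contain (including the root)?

1. q=(6,13) nearest=0 d=12 new=(3,3) → add node 1 parent=0 cost=2
2. q=(5,9) nearest=1 d=6 new=(5,5) → add node 2 parent=1 cost=4
3. q=(31,43) nearest=2 d=38 new=(7,7) → add node 3 parent=2 cost=6
4. q=(37,1) nearest=3 d=30 new=(9,5) → add node 4 parent=3 cost=8
5. q=(28,10) nearest=4 d=19 new=(11,7) → add node 5 parent=4 cost=10
6. q=(11,34) nearest=3 d=27 new=(9,9) → add node 6 parent=3 cost=8
7. q=(6,8) nearest=3 d=1 new=(6,8) → add node 7 parent=3 cost=7
8. q=(22,9) nearest=5 d=11 new=(13,9) → add node 8 parent=5 cost=12
9. q=(4,43) nearest=6 d=34 new=(7,11) → add node 9 parent=6 cost=10
10. q=(16,6) nearest=8 d=3 new=(15,7) → add node 10 parent=8 cost=14
11. q=(34,9) nearest=10 d=19 new=(17,9) → add node 11 parent=10 cost=16

Node count: 12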